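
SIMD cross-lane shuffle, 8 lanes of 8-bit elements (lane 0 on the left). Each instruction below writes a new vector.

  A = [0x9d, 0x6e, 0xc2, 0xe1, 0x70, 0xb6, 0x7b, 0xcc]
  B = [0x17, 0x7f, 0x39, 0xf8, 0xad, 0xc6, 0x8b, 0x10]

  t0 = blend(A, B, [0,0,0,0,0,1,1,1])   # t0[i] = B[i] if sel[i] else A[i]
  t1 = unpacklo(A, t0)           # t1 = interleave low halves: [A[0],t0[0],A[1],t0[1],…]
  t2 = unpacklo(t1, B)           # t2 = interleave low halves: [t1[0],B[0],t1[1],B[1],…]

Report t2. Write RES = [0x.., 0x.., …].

RES = [0x9d, 0x17, 0x9d, 0x7f, 0x6e, 0x39, 0x6e, 0xf8]

  t0: 9d 6e c2 e1 70 c6 8b 10
  t1: 9d 9d 6e 6e c2 c2 e1 e1
  t2: 9d 17 9d 7f 6e 39 6e f8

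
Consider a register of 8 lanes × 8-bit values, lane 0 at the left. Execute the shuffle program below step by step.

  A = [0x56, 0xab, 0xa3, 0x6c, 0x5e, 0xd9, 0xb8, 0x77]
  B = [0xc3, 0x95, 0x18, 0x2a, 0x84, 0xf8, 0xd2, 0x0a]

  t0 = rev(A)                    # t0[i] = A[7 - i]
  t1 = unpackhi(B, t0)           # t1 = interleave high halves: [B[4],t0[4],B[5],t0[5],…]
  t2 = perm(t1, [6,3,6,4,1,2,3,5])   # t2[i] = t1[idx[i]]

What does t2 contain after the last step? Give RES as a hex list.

t0 = [0x77, 0xb8, 0xd9, 0x5e, 0x6c, 0xa3, 0xab, 0x56]
t1 = [0x84, 0x6c, 0xf8, 0xa3, 0xd2, 0xab, 0x0a, 0x56]
t2 = [0x0a, 0xa3, 0x0a, 0xd2, 0x6c, 0xf8, 0xa3, 0xab]

RES = [0x0a, 0xa3, 0x0a, 0xd2, 0x6c, 0xf8, 0xa3, 0xab]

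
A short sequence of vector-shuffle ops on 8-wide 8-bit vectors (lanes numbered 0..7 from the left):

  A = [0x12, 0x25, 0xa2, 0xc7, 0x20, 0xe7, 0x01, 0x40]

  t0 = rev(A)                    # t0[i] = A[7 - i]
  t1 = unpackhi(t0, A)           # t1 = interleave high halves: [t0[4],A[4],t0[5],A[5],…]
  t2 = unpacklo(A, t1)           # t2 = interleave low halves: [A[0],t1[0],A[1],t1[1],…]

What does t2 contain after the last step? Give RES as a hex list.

RES = [0x12, 0xc7, 0x25, 0x20, 0xa2, 0xa2, 0xc7, 0xe7]

  t0: 40 01 e7 20 c7 a2 25 12
  t1: c7 20 a2 e7 25 01 12 40
  t2: 12 c7 25 20 a2 a2 c7 e7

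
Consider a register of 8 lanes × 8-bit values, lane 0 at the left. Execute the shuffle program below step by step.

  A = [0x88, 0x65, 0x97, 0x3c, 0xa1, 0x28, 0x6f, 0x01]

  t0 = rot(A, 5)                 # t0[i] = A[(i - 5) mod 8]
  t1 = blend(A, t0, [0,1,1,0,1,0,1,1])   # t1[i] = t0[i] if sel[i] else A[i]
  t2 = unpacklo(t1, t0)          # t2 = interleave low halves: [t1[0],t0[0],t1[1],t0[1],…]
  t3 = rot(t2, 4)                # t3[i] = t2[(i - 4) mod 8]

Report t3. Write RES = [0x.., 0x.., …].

RES = [ 0x28  0x28  0x3c  0x6f  0x88  0x3c  0xa1  0xa1 ]

t0 = [0x3c, 0xa1, 0x28, 0x6f, 0x01, 0x88, 0x65, 0x97]
t1 = [0x88, 0xa1, 0x28, 0x3c, 0x01, 0x28, 0x65, 0x97]
t2 = [0x88, 0x3c, 0xa1, 0xa1, 0x28, 0x28, 0x3c, 0x6f]
t3 = [0x28, 0x28, 0x3c, 0x6f, 0x88, 0x3c, 0xa1, 0xa1]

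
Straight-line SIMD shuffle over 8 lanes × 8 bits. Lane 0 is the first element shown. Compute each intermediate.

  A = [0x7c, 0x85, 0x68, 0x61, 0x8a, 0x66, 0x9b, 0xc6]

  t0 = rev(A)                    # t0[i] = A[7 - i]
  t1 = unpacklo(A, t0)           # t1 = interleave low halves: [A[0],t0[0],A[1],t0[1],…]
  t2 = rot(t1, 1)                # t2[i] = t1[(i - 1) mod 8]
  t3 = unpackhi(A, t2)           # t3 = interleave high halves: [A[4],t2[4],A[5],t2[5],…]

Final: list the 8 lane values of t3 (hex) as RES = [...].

  t0: c6 9b 66 8a 61 68 85 7c
  t1: 7c c6 85 9b 68 66 61 8a
  t2: 8a 7c c6 85 9b 68 66 61
  t3: 8a 9b 66 68 9b 66 c6 61

RES = [0x8a, 0x9b, 0x66, 0x68, 0x9b, 0x66, 0xc6, 0x61]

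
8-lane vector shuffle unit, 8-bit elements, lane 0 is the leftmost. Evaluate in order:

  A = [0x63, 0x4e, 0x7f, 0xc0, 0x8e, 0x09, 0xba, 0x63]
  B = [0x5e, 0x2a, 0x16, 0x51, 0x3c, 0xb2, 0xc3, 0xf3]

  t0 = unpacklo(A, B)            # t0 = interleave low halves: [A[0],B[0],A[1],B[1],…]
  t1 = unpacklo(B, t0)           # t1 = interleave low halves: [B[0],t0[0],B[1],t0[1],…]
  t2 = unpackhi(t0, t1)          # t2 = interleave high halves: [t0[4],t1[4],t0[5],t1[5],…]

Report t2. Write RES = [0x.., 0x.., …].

t0 = [0x63, 0x5e, 0x4e, 0x2a, 0x7f, 0x16, 0xc0, 0x51]
t1 = [0x5e, 0x63, 0x2a, 0x5e, 0x16, 0x4e, 0x51, 0x2a]
t2 = [0x7f, 0x16, 0x16, 0x4e, 0xc0, 0x51, 0x51, 0x2a]

RES = [0x7f, 0x16, 0x16, 0x4e, 0xc0, 0x51, 0x51, 0x2a]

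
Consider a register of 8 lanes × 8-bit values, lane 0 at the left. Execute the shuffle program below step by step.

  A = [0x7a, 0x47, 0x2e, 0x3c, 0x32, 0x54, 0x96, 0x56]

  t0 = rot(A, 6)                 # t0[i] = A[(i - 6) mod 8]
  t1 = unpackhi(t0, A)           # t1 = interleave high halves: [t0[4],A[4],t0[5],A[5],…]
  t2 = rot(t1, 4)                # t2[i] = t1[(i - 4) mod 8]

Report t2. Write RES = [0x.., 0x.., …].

RES = [0x7a, 0x96, 0x47, 0x56, 0x96, 0x32, 0x56, 0x54]

  t0: 2e 3c 32 54 96 56 7a 47
  t1: 96 32 56 54 7a 96 47 56
  t2: 7a 96 47 56 96 32 56 54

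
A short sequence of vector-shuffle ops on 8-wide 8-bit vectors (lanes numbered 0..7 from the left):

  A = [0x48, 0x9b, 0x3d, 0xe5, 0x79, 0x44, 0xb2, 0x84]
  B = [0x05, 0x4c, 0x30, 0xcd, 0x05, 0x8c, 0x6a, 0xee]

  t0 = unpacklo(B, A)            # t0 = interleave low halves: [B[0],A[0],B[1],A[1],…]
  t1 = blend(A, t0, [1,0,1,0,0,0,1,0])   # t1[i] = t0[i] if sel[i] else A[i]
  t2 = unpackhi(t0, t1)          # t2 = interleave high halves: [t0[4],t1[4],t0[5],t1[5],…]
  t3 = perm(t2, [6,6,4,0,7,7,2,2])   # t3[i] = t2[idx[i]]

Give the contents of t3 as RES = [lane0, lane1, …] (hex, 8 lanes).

  t0: 05 48 4c 9b 30 3d cd e5
  t1: 05 9b 4c e5 79 44 cd 84
  t2: 30 79 3d 44 cd cd e5 84
  t3: e5 e5 cd 30 84 84 3d 3d

RES = [0xe5, 0xe5, 0xcd, 0x30, 0x84, 0x84, 0x3d, 0x3d]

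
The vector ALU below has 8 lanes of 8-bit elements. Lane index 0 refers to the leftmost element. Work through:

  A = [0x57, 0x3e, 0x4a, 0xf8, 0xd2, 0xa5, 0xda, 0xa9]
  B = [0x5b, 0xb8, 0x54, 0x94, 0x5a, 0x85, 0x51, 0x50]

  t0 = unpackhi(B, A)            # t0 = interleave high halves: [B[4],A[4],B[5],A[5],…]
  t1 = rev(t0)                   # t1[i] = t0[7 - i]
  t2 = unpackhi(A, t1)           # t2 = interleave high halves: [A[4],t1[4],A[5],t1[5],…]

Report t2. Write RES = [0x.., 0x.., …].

RES = [ 0xd2  0xa5  0xa5  0x85  0xda  0xd2  0xa9  0x5a ]

t0 = [0x5a, 0xd2, 0x85, 0xa5, 0x51, 0xda, 0x50, 0xa9]
t1 = [0xa9, 0x50, 0xda, 0x51, 0xa5, 0x85, 0xd2, 0x5a]
t2 = [0xd2, 0xa5, 0xa5, 0x85, 0xda, 0xd2, 0xa9, 0x5a]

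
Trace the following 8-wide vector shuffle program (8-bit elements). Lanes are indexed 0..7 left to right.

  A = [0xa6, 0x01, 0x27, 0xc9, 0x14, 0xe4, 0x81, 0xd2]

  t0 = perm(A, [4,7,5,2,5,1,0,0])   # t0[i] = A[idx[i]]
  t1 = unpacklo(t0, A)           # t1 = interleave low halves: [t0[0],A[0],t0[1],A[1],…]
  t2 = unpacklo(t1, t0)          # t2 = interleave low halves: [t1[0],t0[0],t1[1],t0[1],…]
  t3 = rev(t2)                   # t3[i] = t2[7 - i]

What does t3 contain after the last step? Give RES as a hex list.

  t0: 14 d2 e4 27 e4 01 a6 a6
  t1: 14 a6 d2 01 e4 27 27 c9
  t2: 14 14 a6 d2 d2 e4 01 27
  t3: 27 01 e4 d2 d2 a6 14 14

RES = [0x27, 0x01, 0xe4, 0xd2, 0xd2, 0xa6, 0x14, 0x14]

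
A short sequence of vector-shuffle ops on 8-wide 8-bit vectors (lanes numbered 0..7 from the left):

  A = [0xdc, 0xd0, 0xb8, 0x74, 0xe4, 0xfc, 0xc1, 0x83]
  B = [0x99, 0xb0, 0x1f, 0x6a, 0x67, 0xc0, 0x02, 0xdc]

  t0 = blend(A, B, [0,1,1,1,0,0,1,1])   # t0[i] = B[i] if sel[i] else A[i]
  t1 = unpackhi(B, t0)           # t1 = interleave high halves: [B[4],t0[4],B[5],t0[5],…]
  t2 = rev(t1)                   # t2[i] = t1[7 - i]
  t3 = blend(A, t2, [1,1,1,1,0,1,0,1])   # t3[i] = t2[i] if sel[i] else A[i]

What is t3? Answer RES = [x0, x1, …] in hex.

t0 = [0xdc, 0xb0, 0x1f, 0x6a, 0xe4, 0xfc, 0x02, 0xdc]
t1 = [0x67, 0xe4, 0xc0, 0xfc, 0x02, 0x02, 0xdc, 0xdc]
t2 = [0xdc, 0xdc, 0x02, 0x02, 0xfc, 0xc0, 0xe4, 0x67]
t3 = [0xdc, 0xdc, 0x02, 0x02, 0xe4, 0xc0, 0xc1, 0x67]

RES = [0xdc, 0xdc, 0x02, 0x02, 0xe4, 0xc0, 0xc1, 0x67]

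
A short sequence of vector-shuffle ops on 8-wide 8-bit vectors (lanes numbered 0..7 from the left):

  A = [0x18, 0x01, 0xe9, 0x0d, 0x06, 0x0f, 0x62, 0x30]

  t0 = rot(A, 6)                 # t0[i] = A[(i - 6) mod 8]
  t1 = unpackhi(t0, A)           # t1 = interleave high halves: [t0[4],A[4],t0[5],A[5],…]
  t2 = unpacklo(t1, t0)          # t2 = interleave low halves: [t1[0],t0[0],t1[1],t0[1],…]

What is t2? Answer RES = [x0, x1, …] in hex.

RES = [ 0x62  0xe9  0x06  0x0d  0x30  0x06  0x0f  0x0f ]

→ t0 |e9|0d|06|0f|62|30|18|01|
→ t1 |62|06|30|0f|18|62|01|30|
→ t2 |62|e9|06|0d|30|06|0f|0f|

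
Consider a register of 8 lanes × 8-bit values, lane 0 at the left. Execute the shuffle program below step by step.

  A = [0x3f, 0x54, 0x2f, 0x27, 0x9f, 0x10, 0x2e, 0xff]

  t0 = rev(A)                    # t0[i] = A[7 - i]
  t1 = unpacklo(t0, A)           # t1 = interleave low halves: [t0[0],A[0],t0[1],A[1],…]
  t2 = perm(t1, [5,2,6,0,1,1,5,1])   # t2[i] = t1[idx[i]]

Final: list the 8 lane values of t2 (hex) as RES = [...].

RES = [0x2f, 0x2e, 0x9f, 0xff, 0x3f, 0x3f, 0x2f, 0x3f]

t0 = [0xff, 0x2e, 0x10, 0x9f, 0x27, 0x2f, 0x54, 0x3f]
t1 = [0xff, 0x3f, 0x2e, 0x54, 0x10, 0x2f, 0x9f, 0x27]
t2 = [0x2f, 0x2e, 0x9f, 0xff, 0x3f, 0x3f, 0x2f, 0x3f]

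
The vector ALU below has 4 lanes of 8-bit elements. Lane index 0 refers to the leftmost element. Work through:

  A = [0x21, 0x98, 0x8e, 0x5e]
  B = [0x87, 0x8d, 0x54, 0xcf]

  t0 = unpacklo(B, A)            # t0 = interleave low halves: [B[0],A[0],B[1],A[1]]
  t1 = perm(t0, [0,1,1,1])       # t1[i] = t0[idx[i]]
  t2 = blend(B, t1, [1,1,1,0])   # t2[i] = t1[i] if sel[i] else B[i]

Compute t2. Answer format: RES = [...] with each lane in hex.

  t0: 87 21 8d 98
  t1: 87 21 21 21
  t2: 87 21 21 cf

RES = [ 0x87  0x21  0x21  0xcf ]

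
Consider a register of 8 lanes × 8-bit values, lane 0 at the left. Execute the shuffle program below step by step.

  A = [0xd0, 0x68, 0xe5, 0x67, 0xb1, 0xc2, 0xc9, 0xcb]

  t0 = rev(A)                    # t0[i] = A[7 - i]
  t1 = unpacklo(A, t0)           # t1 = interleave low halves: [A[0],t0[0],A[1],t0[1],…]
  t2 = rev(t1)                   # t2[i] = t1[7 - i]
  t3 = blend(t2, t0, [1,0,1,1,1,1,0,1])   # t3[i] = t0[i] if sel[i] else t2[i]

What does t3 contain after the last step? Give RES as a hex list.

RES = [0xcb, 0x67, 0xc2, 0xb1, 0x67, 0xe5, 0xcb, 0xd0]

→ t0 |cb|c9|c2|b1|67|e5|68|d0|
→ t1 |d0|cb|68|c9|e5|c2|67|b1|
→ t2 |b1|67|c2|e5|c9|68|cb|d0|
→ t3 |cb|67|c2|b1|67|e5|cb|d0|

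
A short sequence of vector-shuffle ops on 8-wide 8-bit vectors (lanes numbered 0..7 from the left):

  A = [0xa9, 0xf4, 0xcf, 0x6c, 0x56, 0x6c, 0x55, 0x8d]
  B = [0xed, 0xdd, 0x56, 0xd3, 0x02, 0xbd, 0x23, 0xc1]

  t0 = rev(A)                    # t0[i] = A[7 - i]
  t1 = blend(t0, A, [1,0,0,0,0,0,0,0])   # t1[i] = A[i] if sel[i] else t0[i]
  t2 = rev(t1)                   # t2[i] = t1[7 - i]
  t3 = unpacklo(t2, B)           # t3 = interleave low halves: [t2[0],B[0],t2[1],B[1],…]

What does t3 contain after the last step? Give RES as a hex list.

  t0: 8d 55 6c 56 6c cf f4 a9
  t1: a9 55 6c 56 6c cf f4 a9
  t2: a9 f4 cf 6c 56 6c 55 a9
  t3: a9 ed f4 dd cf 56 6c d3

RES = [0xa9, 0xed, 0xf4, 0xdd, 0xcf, 0x56, 0x6c, 0xd3]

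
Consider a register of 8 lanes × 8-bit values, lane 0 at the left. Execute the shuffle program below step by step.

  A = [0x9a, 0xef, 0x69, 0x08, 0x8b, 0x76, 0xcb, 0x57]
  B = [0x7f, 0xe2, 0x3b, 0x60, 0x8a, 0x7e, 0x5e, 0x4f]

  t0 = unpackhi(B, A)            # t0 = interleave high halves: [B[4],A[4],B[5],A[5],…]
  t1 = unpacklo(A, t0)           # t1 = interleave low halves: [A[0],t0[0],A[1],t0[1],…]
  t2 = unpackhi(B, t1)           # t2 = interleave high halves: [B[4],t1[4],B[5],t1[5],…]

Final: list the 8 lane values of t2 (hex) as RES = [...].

RES = [0x8a, 0x69, 0x7e, 0x7e, 0x5e, 0x08, 0x4f, 0x76]

t0 = [0x8a, 0x8b, 0x7e, 0x76, 0x5e, 0xcb, 0x4f, 0x57]
t1 = [0x9a, 0x8a, 0xef, 0x8b, 0x69, 0x7e, 0x08, 0x76]
t2 = [0x8a, 0x69, 0x7e, 0x7e, 0x5e, 0x08, 0x4f, 0x76]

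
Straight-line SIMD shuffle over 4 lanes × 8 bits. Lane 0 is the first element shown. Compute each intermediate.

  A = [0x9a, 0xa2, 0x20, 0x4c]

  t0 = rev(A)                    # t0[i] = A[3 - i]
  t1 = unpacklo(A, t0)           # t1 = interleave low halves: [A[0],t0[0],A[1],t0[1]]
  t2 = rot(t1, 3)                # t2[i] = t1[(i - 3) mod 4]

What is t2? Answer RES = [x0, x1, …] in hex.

RES = [ 0x4c  0xa2  0x20  0x9a ]

→ t0 |4c|20|a2|9a|
→ t1 |9a|4c|a2|20|
→ t2 |4c|a2|20|9a|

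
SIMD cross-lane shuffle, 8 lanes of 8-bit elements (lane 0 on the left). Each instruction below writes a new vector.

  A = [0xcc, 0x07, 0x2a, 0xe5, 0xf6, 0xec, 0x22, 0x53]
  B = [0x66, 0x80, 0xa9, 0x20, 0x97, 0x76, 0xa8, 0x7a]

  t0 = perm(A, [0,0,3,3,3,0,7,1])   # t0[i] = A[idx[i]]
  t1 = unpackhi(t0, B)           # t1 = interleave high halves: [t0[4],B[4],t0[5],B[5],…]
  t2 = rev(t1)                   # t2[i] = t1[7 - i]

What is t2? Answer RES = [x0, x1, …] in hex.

→ t0 |cc|cc|e5|e5|e5|cc|53|07|
→ t1 |e5|97|cc|76|53|a8|07|7a|
→ t2 |7a|07|a8|53|76|cc|97|e5|

RES = [ 0x7a  0x07  0xa8  0x53  0x76  0xcc  0x97  0xe5 ]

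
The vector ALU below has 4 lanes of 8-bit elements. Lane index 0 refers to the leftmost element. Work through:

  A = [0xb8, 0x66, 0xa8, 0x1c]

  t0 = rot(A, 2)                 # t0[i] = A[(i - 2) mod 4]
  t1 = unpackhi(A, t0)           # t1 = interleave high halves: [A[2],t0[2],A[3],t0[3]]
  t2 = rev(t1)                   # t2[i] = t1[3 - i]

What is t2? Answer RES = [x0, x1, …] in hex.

→ t0 |a8|1c|b8|66|
→ t1 |a8|b8|1c|66|
→ t2 |66|1c|b8|a8|

RES = [ 0x66  0x1c  0xb8  0xa8 ]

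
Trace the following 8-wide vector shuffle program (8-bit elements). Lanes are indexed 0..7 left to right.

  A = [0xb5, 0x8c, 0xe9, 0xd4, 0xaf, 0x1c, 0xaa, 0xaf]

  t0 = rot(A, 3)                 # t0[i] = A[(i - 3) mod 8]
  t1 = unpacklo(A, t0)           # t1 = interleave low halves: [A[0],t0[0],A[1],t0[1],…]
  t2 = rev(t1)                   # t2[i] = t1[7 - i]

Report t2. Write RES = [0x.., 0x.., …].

RES = [ 0xb5  0xd4  0xaf  0xe9  0xaa  0x8c  0x1c  0xb5 ]

→ t0 |1c|aa|af|b5|8c|e9|d4|af|
→ t1 |b5|1c|8c|aa|e9|af|d4|b5|
→ t2 |b5|d4|af|e9|aa|8c|1c|b5|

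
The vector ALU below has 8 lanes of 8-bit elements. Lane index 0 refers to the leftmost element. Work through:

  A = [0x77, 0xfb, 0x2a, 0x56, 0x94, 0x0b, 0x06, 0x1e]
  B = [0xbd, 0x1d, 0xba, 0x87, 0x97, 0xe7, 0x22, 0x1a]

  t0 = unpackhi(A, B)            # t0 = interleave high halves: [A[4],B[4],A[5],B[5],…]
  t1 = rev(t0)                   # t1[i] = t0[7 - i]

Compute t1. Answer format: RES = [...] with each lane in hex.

RES = [0x1a, 0x1e, 0x22, 0x06, 0xe7, 0x0b, 0x97, 0x94]

t0 = [0x94, 0x97, 0x0b, 0xe7, 0x06, 0x22, 0x1e, 0x1a]
t1 = [0x1a, 0x1e, 0x22, 0x06, 0xe7, 0x0b, 0x97, 0x94]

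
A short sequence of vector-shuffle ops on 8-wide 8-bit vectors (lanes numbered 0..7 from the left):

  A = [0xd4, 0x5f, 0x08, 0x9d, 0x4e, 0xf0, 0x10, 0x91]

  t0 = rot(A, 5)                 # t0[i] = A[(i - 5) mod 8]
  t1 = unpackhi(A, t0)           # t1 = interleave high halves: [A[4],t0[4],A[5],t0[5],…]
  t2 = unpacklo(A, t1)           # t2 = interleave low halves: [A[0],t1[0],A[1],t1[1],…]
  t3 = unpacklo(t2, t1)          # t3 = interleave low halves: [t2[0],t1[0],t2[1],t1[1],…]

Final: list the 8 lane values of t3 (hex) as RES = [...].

RES = [0xd4, 0x4e, 0x4e, 0x91, 0x5f, 0xf0, 0x91, 0xd4]

  t0: 9d 4e f0 10 91 d4 5f 08
  t1: 4e 91 f0 d4 10 5f 91 08
  t2: d4 4e 5f 91 08 f0 9d d4
  t3: d4 4e 4e 91 5f f0 91 d4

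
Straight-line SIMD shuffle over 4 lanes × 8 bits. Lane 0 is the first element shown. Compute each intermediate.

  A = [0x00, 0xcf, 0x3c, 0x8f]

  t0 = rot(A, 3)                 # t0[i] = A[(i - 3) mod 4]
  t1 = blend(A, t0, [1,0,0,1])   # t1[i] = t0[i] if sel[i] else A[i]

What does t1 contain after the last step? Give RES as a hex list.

RES = [ 0xcf  0xcf  0x3c  0x00 ]

t0 = [0xcf, 0x3c, 0x8f, 0x00]
t1 = [0xcf, 0xcf, 0x3c, 0x00]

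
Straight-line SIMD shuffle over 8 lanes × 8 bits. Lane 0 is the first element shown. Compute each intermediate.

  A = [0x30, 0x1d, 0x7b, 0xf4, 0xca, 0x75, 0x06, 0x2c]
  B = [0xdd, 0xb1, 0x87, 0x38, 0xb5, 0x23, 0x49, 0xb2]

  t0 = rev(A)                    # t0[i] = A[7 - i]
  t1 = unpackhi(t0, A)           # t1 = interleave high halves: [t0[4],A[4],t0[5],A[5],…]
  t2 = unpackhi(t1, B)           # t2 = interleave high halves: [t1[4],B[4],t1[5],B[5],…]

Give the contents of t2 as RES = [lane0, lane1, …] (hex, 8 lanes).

  t0: 2c 06 75 ca f4 7b 1d 30
  t1: f4 ca 7b 75 1d 06 30 2c
  t2: 1d b5 06 23 30 49 2c b2

RES = [ 0x1d  0xb5  0x06  0x23  0x30  0x49  0x2c  0xb2 ]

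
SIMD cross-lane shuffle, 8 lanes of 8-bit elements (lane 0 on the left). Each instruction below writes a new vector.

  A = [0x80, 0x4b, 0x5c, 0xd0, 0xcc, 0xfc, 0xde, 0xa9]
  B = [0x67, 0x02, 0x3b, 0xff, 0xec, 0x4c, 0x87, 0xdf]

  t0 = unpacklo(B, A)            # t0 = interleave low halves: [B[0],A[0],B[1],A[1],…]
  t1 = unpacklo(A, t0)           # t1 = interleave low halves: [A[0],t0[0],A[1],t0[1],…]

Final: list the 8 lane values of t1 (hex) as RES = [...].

t0 = [0x67, 0x80, 0x02, 0x4b, 0x3b, 0x5c, 0xff, 0xd0]
t1 = [0x80, 0x67, 0x4b, 0x80, 0x5c, 0x02, 0xd0, 0x4b]

RES = [0x80, 0x67, 0x4b, 0x80, 0x5c, 0x02, 0xd0, 0x4b]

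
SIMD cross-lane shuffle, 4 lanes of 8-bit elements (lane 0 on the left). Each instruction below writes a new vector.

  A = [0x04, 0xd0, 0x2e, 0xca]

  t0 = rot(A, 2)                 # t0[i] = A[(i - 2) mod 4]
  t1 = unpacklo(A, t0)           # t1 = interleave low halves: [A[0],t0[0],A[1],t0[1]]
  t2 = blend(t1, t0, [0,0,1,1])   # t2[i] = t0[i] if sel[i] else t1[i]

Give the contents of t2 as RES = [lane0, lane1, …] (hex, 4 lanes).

  t0: 2e ca 04 d0
  t1: 04 2e d0 ca
  t2: 04 2e 04 d0

RES = [ 0x04  0x2e  0x04  0xd0 ]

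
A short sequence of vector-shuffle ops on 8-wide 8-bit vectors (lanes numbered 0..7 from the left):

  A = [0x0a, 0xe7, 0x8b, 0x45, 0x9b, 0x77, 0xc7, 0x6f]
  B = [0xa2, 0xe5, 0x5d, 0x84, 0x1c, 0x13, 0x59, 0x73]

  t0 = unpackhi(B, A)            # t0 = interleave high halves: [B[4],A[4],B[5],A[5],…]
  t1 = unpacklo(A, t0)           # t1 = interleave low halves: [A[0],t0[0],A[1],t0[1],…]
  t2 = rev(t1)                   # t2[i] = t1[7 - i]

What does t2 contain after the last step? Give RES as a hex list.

  t0: 1c 9b 13 77 59 c7 73 6f
  t1: 0a 1c e7 9b 8b 13 45 77
  t2: 77 45 13 8b 9b e7 1c 0a

RES = [0x77, 0x45, 0x13, 0x8b, 0x9b, 0xe7, 0x1c, 0x0a]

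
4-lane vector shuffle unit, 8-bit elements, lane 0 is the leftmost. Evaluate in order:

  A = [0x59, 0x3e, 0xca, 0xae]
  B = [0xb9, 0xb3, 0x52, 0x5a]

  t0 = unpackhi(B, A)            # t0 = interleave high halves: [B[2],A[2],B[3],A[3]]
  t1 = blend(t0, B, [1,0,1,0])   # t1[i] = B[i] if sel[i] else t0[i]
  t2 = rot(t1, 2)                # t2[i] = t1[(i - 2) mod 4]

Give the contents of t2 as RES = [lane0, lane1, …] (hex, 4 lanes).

  t0: 52 ca 5a ae
  t1: b9 ca 52 ae
  t2: 52 ae b9 ca

RES = [ 0x52  0xae  0xb9  0xca ]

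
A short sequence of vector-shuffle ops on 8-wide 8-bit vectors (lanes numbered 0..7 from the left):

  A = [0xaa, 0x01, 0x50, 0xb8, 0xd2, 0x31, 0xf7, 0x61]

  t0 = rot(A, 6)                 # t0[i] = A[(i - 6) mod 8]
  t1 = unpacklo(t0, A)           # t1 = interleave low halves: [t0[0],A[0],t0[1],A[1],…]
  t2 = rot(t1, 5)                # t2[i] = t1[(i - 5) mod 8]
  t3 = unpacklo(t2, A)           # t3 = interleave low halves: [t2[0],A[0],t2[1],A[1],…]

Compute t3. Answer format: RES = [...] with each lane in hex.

→ t0 |50|b8|d2|31|f7|61|aa|01|
→ t1 |50|aa|b8|01|d2|50|31|b8|
→ t2 |01|d2|50|31|b8|50|aa|b8|
→ t3 |01|aa|d2|01|50|50|31|b8|

RES = [0x01, 0xaa, 0xd2, 0x01, 0x50, 0x50, 0x31, 0xb8]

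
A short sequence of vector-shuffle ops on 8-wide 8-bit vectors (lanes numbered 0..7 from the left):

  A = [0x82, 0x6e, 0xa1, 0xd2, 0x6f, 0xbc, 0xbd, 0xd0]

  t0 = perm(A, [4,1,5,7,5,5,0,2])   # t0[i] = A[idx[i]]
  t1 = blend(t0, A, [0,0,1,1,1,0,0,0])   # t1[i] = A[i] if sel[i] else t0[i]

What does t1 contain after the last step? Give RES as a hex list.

t0 = [0x6f, 0x6e, 0xbc, 0xd0, 0xbc, 0xbc, 0x82, 0xa1]
t1 = [0x6f, 0x6e, 0xa1, 0xd2, 0x6f, 0xbc, 0x82, 0xa1]

RES = [ 0x6f  0x6e  0xa1  0xd2  0x6f  0xbc  0x82  0xa1 ]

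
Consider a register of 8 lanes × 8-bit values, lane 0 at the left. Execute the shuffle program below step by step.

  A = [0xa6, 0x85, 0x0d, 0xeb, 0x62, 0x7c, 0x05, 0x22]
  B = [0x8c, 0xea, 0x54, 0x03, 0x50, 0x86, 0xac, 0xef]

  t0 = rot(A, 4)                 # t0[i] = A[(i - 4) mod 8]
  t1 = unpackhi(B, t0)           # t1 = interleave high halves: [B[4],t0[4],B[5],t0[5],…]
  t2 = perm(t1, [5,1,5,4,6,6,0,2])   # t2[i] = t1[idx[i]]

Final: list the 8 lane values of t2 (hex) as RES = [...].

t0 = [0x62, 0x7c, 0x05, 0x22, 0xa6, 0x85, 0x0d, 0xeb]
t1 = [0x50, 0xa6, 0x86, 0x85, 0xac, 0x0d, 0xef, 0xeb]
t2 = [0x0d, 0xa6, 0x0d, 0xac, 0xef, 0xef, 0x50, 0x86]

RES = [ 0x0d  0xa6  0x0d  0xac  0xef  0xef  0x50  0x86 ]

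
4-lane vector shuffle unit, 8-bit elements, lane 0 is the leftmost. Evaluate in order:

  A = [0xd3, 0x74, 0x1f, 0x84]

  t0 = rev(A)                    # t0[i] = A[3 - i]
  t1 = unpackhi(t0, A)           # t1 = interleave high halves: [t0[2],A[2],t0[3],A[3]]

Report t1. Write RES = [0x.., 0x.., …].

RES = [0x74, 0x1f, 0xd3, 0x84]

  t0: 84 1f 74 d3
  t1: 74 1f d3 84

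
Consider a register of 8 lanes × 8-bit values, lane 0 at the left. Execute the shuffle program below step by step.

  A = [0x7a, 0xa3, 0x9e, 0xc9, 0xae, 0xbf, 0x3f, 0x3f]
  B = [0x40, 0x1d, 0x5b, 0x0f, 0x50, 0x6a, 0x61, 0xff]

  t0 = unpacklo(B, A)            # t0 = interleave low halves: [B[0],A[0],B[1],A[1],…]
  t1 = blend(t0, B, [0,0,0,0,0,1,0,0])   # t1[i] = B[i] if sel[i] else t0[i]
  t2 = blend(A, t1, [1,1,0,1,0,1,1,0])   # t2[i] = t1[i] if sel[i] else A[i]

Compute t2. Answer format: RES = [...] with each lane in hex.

RES = [0x40, 0x7a, 0x9e, 0xa3, 0xae, 0x6a, 0x0f, 0x3f]

t0 = [0x40, 0x7a, 0x1d, 0xa3, 0x5b, 0x9e, 0x0f, 0xc9]
t1 = [0x40, 0x7a, 0x1d, 0xa3, 0x5b, 0x6a, 0x0f, 0xc9]
t2 = [0x40, 0x7a, 0x9e, 0xa3, 0xae, 0x6a, 0x0f, 0x3f]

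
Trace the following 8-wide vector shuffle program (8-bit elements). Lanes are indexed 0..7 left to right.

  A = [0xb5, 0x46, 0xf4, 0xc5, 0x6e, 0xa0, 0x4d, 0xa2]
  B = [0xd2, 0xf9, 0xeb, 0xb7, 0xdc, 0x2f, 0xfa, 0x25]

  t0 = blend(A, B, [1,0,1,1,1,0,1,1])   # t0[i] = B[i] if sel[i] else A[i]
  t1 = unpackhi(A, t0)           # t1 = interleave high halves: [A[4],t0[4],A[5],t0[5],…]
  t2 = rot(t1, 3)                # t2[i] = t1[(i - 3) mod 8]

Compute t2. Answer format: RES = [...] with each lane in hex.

RES = [0xfa, 0xa2, 0x25, 0x6e, 0xdc, 0xa0, 0xa0, 0x4d]

t0 = [0xd2, 0x46, 0xeb, 0xb7, 0xdc, 0xa0, 0xfa, 0x25]
t1 = [0x6e, 0xdc, 0xa0, 0xa0, 0x4d, 0xfa, 0xa2, 0x25]
t2 = [0xfa, 0xa2, 0x25, 0x6e, 0xdc, 0xa0, 0xa0, 0x4d]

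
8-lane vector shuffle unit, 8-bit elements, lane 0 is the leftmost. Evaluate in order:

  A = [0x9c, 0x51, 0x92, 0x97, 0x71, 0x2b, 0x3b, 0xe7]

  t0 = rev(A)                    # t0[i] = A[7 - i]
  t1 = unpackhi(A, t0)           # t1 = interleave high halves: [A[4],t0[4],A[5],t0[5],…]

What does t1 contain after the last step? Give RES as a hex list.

RES = [0x71, 0x97, 0x2b, 0x92, 0x3b, 0x51, 0xe7, 0x9c]

  t0: e7 3b 2b 71 97 92 51 9c
  t1: 71 97 2b 92 3b 51 e7 9c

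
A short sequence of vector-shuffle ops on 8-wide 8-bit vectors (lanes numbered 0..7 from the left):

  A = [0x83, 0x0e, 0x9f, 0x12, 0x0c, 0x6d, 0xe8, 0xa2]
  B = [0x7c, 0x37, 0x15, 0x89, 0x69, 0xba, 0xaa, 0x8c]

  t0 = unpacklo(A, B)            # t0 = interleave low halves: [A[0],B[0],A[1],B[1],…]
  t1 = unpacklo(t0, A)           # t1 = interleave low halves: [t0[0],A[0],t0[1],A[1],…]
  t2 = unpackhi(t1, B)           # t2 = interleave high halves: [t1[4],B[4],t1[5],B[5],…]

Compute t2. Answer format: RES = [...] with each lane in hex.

RES = [0x0e, 0x69, 0x9f, 0xba, 0x37, 0xaa, 0x12, 0x8c]

→ t0 |83|7c|0e|37|9f|15|12|89|
→ t1 |83|83|7c|0e|0e|9f|37|12|
→ t2 |0e|69|9f|ba|37|aa|12|8c|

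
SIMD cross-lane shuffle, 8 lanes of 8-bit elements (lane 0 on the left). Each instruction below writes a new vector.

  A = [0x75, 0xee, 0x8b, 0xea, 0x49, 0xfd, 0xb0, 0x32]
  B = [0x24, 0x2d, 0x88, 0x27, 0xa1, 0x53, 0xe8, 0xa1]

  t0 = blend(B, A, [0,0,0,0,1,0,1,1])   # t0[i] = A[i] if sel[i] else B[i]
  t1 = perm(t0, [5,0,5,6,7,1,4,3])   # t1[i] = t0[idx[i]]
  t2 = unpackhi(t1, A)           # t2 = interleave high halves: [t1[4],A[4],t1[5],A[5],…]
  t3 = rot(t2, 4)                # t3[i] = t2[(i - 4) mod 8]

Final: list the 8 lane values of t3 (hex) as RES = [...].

  t0: 24 2d 88 27 49 53 b0 32
  t1: 53 24 53 b0 32 2d 49 27
  t2: 32 49 2d fd 49 b0 27 32
  t3: 49 b0 27 32 32 49 2d fd

RES = [0x49, 0xb0, 0x27, 0x32, 0x32, 0x49, 0x2d, 0xfd]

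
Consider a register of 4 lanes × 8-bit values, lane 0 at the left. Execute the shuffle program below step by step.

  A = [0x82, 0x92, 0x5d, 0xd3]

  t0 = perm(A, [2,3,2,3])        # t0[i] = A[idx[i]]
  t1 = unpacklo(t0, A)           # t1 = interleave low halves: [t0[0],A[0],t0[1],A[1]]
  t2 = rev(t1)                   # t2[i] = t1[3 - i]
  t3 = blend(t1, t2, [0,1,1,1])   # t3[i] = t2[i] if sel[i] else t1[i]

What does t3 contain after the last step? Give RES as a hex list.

RES = [ 0x5d  0xd3  0x82  0x5d ]

→ t0 |5d|d3|5d|d3|
→ t1 |5d|82|d3|92|
→ t2 |92|d3|82|5d|
→ t3 |5d|d3|82|5d|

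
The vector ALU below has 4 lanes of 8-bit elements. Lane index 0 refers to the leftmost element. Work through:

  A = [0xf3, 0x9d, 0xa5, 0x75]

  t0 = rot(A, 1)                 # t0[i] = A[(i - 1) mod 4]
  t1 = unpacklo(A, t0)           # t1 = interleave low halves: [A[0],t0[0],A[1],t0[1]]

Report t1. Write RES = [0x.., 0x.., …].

RES = [ 0xf3  0x75  0x9d  0xf3 ]

  t0: 75 f3 9d a5
  t1: f3 75 9d f3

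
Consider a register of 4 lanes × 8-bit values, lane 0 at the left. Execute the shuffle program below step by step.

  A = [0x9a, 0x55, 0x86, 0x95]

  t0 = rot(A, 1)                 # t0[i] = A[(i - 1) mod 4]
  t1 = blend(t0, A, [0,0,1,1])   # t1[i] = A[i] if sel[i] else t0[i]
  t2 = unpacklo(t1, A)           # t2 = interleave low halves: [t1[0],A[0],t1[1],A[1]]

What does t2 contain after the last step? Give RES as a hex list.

→ t0 |95|9a|55|86|
→ t1 |95|9a|86|95|
→ t2 |95|9a|9a|55|

RES = [ 0x95  0x9a  0x9a  0x55 ]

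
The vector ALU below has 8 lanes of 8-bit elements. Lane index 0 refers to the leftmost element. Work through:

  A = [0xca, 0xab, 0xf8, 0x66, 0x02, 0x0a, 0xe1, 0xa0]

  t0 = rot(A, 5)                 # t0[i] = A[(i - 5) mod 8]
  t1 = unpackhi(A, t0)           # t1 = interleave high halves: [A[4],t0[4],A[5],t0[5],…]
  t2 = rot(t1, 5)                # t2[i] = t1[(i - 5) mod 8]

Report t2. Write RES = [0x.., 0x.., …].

→ t0 |66|02|0a|e1|a0|ca|ab|f8|
→ t1 |02|a0|0a|ca|e1|ab|a0|f8|
→ t2 |ca|e1|ab|a0|f8|02|a0|0a|

RES = [0xca, 0xe1, 0xab, 0xa0, 0xf8, 0x02, 0xa0, 0x0a]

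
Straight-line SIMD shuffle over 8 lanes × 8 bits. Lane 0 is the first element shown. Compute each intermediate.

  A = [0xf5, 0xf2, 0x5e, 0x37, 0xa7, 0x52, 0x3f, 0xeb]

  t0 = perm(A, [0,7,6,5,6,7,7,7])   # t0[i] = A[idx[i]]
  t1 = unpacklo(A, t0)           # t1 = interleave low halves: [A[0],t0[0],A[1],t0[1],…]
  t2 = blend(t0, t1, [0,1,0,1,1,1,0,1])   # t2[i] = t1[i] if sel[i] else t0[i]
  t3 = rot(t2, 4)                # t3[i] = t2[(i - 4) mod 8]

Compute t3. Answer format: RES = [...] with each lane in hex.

→ t0 |f5|eb|3f|52|3f|eb|eb|eb|
→ t1 |f5|f5|f2|eb|5e|3f|37|52|
→ t2 |f5|f5|3f|eb|5e|3f|eb|52|
→ t3 |5e|3f|eb|52|f5|f5|3f|eb|

RES = [0x5e, 0x3f, 0xeb, 0x52, 0xf5, 0xf5, 0x3f, 0xeb]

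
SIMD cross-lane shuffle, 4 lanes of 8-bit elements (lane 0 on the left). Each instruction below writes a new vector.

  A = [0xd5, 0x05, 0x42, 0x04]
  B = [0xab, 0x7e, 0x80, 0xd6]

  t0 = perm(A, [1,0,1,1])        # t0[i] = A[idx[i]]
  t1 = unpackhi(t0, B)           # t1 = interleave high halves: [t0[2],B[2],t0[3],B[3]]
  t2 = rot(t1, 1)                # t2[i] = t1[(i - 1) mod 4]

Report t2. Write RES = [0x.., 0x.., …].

→ t0 |05|d5|05|05|
→ t1 |05|80|05|d6|
→ t2 |d6|05|80|05|

RES = [0xd6, 0x05, 0x80, 0x05]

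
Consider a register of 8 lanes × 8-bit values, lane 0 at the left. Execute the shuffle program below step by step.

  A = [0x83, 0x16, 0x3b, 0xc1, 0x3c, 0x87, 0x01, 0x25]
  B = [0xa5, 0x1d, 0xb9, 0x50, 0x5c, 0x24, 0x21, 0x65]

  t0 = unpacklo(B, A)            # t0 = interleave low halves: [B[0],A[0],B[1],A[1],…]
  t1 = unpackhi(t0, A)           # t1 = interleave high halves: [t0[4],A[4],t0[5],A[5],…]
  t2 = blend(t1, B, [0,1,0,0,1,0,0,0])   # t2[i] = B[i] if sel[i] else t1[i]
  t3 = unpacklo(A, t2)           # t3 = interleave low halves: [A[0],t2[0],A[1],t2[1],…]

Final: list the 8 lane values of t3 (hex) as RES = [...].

RES = [ 0x83  0xb9  0x16  0x1d  0x3b  0x3b  0xc1  0x87 ]

→ t0 |a5|83|1d|16|b9|3b|50|c1|
→ t1 |b9|3c|3b|87|50|01|c1|25|
→ t2 |b9|1d|3b|87|5c|01|c1|25|
→ t3 |83|b9|16|1d|3b|3b|c1|87|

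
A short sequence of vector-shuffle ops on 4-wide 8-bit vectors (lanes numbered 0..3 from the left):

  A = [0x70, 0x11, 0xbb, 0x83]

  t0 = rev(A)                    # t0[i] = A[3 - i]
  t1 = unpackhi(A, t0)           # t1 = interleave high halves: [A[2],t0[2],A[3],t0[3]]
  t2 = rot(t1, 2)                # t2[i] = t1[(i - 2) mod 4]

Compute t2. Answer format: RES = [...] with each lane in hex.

  t0: 83 bb 11 70
  t1: bb 11 83 70
  t2: 83 70 bb 11

RES = [ 0x83  0x70  0xbb  0x11 ]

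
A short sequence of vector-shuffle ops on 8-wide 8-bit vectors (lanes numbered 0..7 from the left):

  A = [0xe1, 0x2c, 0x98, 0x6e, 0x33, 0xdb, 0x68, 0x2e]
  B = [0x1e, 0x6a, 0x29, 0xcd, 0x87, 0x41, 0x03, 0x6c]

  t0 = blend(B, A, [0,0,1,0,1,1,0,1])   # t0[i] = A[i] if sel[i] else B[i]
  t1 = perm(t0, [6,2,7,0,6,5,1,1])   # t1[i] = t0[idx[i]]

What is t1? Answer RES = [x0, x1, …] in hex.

RES = [ 0x03  0x98  0x2e  0x1e  0x03  0xdb  0x6a  0x6a ]

t0 = [0x1e, 0x6a, 0x98, 0xcd, 0x33, 0xdb, 0x03, 0x2e]
t1 = [0x03, 0x98, 0x2e, 0x1e, 0x03, 0xdb, 0x6a, 0x6a]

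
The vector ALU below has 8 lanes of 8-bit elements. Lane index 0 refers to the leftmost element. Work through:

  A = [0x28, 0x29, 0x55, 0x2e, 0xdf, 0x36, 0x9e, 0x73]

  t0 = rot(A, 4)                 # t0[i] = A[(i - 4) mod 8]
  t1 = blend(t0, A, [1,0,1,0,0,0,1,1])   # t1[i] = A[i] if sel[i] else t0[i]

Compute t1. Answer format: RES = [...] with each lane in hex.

RES = [0x28, 0x36, 0x55, 0x73, 0x28, 0x29, 0x9e, 0x73]

  t0: df 36 9e 73 28 29 55 2e
  t1: 28 36 55 73 28 29 9e 73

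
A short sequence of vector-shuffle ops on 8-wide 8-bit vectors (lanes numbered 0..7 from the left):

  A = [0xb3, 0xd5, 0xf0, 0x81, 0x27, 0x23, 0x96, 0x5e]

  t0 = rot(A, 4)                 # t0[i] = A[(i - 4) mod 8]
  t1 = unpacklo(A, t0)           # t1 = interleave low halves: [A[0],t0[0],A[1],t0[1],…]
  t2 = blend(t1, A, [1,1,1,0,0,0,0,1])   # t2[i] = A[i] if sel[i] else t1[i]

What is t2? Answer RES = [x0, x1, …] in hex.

RES = [ 0xb3  0xd5  0xf0  0x23  0xf0  0x96  0x81  0x5e ]

  t0: 27 23 96 5e b3 d5 f0 81
  t1: b3 27 d5 23 f0 96 81 5e
  t2: b3 d5 f0 23 f0 96 81 5e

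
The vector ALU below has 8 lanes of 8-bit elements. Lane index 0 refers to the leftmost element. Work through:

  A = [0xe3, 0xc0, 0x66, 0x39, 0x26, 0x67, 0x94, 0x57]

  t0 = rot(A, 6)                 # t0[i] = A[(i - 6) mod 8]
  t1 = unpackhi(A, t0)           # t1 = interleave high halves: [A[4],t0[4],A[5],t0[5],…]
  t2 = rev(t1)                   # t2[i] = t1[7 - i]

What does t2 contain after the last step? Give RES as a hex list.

t0 = [0x66, 0x39, 0x26, 0x67, 0x94, 0x57, 0xe3, 0xc0]
t1 = [0x26, 0x94, 0x67, 0x57, 0x94, 0xe3, 0x57, 0xc0]
t2 = [0xc0, 0x57, 0xe3, 0x94, 0x57, 0x67, 0x94, 0x26]

RES = [0xc0, 0x57, 0xe3, 0x94, 0x57, 0x67, 0x94, 0x26]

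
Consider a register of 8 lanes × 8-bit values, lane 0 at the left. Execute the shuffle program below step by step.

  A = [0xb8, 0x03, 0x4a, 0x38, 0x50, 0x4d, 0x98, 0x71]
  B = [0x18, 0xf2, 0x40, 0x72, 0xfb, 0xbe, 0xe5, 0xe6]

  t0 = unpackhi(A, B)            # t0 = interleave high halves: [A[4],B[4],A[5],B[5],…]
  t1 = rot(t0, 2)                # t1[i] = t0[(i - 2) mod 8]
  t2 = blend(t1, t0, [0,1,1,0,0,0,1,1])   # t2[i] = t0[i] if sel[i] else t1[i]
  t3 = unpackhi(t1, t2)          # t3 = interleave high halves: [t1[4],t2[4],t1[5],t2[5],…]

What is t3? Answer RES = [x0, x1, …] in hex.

→ t0 |50|fb|4d|be|98|e5|71|e6|
→ t1 |71|e6|50|fb|4d|be|98|e5|
→ t2 |71|fb|4d|fb|4d|be|71|e6|
→ t3 |4d|4d|be|be|98|71|e5|e6|

RES = [0x4d, 0x4d, 0xbe, 0xbe, 0x98, 0x71, 0xe5, 0xe6]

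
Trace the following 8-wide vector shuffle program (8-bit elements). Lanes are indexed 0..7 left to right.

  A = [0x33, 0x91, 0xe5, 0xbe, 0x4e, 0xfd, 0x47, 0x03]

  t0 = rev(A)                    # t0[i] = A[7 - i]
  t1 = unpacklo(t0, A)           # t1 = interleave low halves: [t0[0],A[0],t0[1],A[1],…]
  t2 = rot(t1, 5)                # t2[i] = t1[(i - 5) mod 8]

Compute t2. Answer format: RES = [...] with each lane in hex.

RES = [ 0x91  0xfd  0xe5  0x4e  0xbe  0x03  0x33  0x47 ]

  t0: 03 47 fd 4e be e5 91 33
  t1: 03 33 47 91 fd e5 4e be
  t2: 91 fd e5 4e be 03 33 47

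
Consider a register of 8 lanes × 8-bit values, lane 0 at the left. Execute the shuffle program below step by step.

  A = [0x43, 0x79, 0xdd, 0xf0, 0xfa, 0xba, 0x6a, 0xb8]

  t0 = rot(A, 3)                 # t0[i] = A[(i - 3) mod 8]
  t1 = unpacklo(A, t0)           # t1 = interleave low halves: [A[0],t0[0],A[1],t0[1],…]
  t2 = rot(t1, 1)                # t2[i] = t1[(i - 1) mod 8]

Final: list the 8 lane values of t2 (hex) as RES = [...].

RES = [0x43, 0x43, 0xba, 0x79, 0x6a, 0xdd, 0xb8, 0xf0]

→ t0 |ba|6a|b8|43|79|dd|f0|fa|
→ t1 |43|ba|79|6a|dd|b8|f0|43|
→ t2 |43|43|ba|79|6a|dd|b8|f0|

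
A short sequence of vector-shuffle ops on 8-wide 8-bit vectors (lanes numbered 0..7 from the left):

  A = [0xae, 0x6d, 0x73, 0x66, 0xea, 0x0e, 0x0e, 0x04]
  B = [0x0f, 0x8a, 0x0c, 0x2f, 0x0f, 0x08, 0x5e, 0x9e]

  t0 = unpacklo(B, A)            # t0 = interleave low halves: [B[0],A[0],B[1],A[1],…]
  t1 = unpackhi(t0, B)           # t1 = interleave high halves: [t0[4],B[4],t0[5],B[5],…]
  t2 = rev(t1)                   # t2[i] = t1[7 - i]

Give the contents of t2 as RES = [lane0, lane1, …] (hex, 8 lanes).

t0 = [0x0f, 0xae, 0x8a, 0x6d, 0x0c, 0x73, 0x2f, 0x66]
t1 = [0x0c, 0x0f, 0x73, 0x08, 0x2f, 0x5e, 0x66, 0x9e]
t2 = [0x9e, 0x66, 0x5e, 0x2f, 0x08, 0x73, 0x0f, 0x0c]

RES = [ 0x9e  0x66  0x5e  0x2f  0x08  0x73  0x0f  0x0c ]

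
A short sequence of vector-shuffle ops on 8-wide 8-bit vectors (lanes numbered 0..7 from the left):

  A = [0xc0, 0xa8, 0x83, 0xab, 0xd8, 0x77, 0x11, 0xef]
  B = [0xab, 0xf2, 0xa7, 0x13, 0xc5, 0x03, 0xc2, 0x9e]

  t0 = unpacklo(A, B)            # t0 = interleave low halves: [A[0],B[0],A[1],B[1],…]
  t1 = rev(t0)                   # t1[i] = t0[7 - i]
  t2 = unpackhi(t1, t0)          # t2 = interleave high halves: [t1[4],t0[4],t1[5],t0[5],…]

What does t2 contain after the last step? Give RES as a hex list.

RES = [ 0xf2  0x83  0xa8  0xa7  0xab  0xab  0xc0  0x13 ]

  t0: c0 ab a8 f2 83 a7 ab 13
  t1: 13 ab a7 83 f2 a8 ab c0
  t2: f2 83 a8 a7 ab ab c0 13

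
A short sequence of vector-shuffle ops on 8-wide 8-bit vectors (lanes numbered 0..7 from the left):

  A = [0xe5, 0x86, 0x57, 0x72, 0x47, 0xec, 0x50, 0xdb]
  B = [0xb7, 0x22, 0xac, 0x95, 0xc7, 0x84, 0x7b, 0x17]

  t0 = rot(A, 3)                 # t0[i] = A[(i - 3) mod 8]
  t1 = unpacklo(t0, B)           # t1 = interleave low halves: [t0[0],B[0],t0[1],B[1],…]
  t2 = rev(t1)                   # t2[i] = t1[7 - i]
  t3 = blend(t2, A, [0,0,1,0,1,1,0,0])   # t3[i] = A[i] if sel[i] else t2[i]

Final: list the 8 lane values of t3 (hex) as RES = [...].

RES = [ 0x95  0xe5  0x57  0xdb  0x47  0xec  0xb7  0xec ]

→ t0 |ec|50|db|e5|86|57|72|47|
→ t1 |ec|b7|50|22|db|ac|e5|95|
→ t2 |95|e5|ac|db|22|50|b7|ec|
→ t3 |95|e5|57|db|47|ec|b7|ec|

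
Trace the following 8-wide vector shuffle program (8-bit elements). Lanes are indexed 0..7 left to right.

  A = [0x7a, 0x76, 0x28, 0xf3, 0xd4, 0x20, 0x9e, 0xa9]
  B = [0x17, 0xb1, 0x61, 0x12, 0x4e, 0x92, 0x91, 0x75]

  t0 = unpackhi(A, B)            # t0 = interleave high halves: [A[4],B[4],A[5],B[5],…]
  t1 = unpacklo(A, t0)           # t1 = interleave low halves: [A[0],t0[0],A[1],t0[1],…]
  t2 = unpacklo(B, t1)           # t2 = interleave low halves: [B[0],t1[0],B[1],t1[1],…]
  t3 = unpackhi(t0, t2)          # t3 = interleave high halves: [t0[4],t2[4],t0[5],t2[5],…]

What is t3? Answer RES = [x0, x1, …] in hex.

t0 = [0xd4, 0x4e, 0x20, 0x92, 0x9e, 0x91, 0xa9, 0x75]
t1 = [0x7a, 0xd4, 0x76, 0x4e, 0x28, 0x20, 0xf3, 0x92]
t2 = [0x17, 0x7a, 0xb1, 0xd4, 0x61, 0x76, 0x12, 0x4e]
t3 = [0x9e, 0x61, 0x91, 0x76, 0xa9, 0x12, 0x75, 0x4e]

RES = [ 0x9e  0x61  0x91  0x76  0xa9  0x12  0x75  0x4e ]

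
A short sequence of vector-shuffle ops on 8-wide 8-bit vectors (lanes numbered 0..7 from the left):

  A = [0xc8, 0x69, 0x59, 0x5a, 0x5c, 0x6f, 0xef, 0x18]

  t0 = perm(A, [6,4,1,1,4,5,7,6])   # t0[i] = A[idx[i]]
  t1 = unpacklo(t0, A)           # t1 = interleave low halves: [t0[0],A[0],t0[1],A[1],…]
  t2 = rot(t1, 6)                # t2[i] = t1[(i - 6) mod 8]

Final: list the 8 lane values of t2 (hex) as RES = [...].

RES = [0x5c, 0x69, 0x69, 0x59, 0x69, 0x5a, 0xef, 0xc8]

→ t0 |ef|5c|69|69|5c|6f|18|ef|
→ t1 |ef|c8|5c|69|69|59|69|5a|
→ t2 |5c|69|69|59|69|5a|ef|c8|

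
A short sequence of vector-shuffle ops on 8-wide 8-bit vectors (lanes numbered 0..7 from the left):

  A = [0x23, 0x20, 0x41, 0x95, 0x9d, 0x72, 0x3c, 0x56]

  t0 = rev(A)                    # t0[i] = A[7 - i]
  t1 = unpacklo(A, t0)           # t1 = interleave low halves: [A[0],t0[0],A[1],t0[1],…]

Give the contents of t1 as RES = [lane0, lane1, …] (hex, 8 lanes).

RES = [0x23, 0x56, 0x20, 0x3c, 0x41, 0x72, 0x95, 0x9d]

t0 = [0x56, 0x3c, 0x72, 0x9d, 0x95, 0x41, 0x20, 0x23]
t1 = [0x23, 0x56, 0x20, 0x3c, 0x41, 0x72, 0x95, 0x9d]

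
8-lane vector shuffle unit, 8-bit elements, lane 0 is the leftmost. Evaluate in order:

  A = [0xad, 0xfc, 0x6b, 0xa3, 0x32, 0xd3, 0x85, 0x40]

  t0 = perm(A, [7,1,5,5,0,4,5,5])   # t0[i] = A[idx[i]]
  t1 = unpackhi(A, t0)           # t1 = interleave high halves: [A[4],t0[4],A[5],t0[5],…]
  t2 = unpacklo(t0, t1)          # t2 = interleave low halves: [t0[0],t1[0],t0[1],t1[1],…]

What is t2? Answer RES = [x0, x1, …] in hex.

RES = [ 0x40  0x32  0xfc  0xad  0xd3  0xd3  0xd3  0x32 ]

t0 = [0x40, 0xfc, 0xd3, 0xd3, 0xad, 0x32, 0xd3, 0xd3]
t1 = [0x32, 0xad, 0xd3, 0x32, 0x85, 0xd3, 0x40, 0xd3]
t2 = [0x40, 0x32, 0xfc, 0xad, 0xd3, 0xd3, 0xd3, 0x32]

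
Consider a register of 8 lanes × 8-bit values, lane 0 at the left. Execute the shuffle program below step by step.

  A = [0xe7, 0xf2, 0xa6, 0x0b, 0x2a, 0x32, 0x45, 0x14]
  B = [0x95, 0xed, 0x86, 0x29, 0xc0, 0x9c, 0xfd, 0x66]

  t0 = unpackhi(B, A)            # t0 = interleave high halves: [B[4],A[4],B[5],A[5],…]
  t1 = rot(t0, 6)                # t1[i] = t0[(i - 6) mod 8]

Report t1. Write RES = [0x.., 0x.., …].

RES = [ 0x9c  0x32  0xfd  0x45  0x66  0x14  0xc0  0x2a ]

  t0: c0 2a 9c 32 fd 45 66 14
  t1: 9c 32 fd 45 66 14 c0 2a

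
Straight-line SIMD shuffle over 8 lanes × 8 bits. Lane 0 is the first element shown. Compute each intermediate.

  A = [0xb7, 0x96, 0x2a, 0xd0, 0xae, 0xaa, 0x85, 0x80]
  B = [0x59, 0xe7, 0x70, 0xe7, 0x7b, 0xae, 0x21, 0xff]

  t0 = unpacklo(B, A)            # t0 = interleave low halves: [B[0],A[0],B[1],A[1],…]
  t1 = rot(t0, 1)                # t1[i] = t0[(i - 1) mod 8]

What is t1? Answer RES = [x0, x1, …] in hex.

→ t0 |59|b7|e7|96|70|2a|e7|d0|
→ t1 |d0|59|b7|e7|96|70|2a|e7|

RES = [ 0xd0  0x59  0xb7  0xe7  0x96  0x70  0x2a  0xe7 ]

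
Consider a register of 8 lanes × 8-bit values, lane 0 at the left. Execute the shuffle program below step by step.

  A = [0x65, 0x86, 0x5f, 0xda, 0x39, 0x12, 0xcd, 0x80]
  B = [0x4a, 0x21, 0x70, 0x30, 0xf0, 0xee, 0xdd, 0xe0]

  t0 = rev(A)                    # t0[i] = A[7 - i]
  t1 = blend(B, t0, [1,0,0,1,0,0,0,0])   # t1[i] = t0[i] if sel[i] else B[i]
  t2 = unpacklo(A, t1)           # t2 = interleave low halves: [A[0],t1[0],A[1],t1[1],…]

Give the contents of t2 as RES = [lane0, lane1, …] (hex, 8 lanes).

RES = [0x65, 0x80, 0x86, 0x21, 0x5f, 0x70, 0xda, 0x39]

t0 = [0x80, 0xcd, 0x12, 0x39, 0xda, 0x5f, 0x86, 0x65]
t1 = [0x80, 0x21, 0x70, 0x39, 0xf0, 0xee, 0xdd, 0xe0]
t2 = [0x65, 0x80, 0x86, 0x21, 0x5f, 0x70, 0xda, 0x39]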